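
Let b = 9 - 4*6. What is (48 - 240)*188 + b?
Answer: -36111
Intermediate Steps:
b = -15 (b = 9 - 24 = -15)
(48 - 240)*188 + b = (48 - 240)*188 - 15 = -192*188 - 15 = -36096 - 15 = -36111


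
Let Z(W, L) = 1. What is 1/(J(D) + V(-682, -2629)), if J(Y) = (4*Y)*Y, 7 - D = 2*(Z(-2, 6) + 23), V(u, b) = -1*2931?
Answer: 1/3793 ≈ 0.00026364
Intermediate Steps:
V(u, b) = -2931
D = -41 (D = 7 - 2*(1 + 23) = 7 - 2*24 = 7 - 1*48 = 7 - 48 = -41)
J(Y) = 4*Y²
1/(J(D) + V(-682, -2629)) = 1/(4*(-41)² - 2931) = 1/(4*1681 - 2931) = 1/(6724 - 2931) = 1/3793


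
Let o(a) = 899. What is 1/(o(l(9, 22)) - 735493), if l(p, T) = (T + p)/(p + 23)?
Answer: -1/734594 ≈ -1.3613e-6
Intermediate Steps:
l(p, T) = (T + p)/(23 + p)
1/(o(l(9, 22)) - 735493) = 1/(899 - 735493) = 1/(-734594) = -1/734594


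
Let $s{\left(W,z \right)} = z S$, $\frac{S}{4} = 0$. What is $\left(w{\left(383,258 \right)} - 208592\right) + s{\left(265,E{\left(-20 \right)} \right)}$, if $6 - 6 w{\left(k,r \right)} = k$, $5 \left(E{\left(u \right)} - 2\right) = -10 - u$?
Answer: $- \frac{1251929}{6} \approx -2.0865 \cdot 10^{5}$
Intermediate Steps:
$S = 0$ ($S = 4 \cdot 0 = 0$)
$E{\left(u \right)} = - \frac{u}{5}$ ($E{\left(u \right)} = 2 + \frac{-10 - u}{5} = 2 - \left(2 + \frac{u}{5}\right) = - \frac{u}{5}$)
$s{\left(W,z \right)} = 0$ ($s{\left(W,z \right)} = z 0 = 0$)
$w{\left(k,r \right)} = 1 - \frac{k}{6}$
$\left(w{\left(383,258 \right)} - 208592\right) + s{\left(265,E{\left(-20 \right)} \right)} = \left(\left(1 - \frac{383}{6}\right) - 208592\right) + 0 = \left(- \frac{377}{6} - 208592\right) + 0 = - \frac{1251929}{6} + 0 = - \frac{1251929}{6}$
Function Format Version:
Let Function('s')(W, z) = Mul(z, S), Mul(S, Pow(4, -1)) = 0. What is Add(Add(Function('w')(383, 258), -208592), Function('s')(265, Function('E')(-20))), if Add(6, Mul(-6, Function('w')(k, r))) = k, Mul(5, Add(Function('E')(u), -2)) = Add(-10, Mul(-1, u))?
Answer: Rational(-1251929, 6) ≈ -2.0865e+5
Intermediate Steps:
S = 0 (S = Mul(4, 0) = 0)
Function('E')(u) = Mul(Rational(-1, 5), u) (Function('E')(u) = Add(2, Mul(Rational(1, 5), Add(-10, Mul(-1, u)))) = Add(2, Add(-2, Mul(Rational(-1, 5), u))) = Mul(Rational(-1, 5), u))
Function('s')(W, z) = 0 (Function('s')(W, z) = Mul(z, 0) = 0)
Function('w')(k, r) = Add(1, Mul(Rational(-1, 6), k))
Add(Add(Function('w')(383, 258), -208592), Function('s')(265, Function('E')(-20))) = Add(Add(Add(1, Mul(Rational(-1, 6), 383)), -208592), 0) = Add(Add(Add(1, Rational(-383, 6)), -208592), 0) = Add(Add(Rational(-377, 6), -208592), 0) = Add(Rational(-1251929, 6), 0) = Rational(-1251929, 6)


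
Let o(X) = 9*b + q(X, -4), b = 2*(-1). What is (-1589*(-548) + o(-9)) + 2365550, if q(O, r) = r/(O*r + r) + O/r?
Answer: 25890449/8 ≈ 3.2363e+6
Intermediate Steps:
b = -2
q(O, r) = O/r + r/(r + O*r) (q(O, r) = r/(r + O*r) + O/r = O/r + r/(r + O*r))
o(X) = -18 - (-4 + X + X²)/(4*(1 + X)) (o(X) = 9*(-2) + (X - 4 + X²)/((-4)*(1 + X)) = -18 - (-4 + X + X²)/(4*(1 + X)))
(-1589*(-548) + o(-9)) + 2365550 = (-1589*(-548) + (-68 - 1*(-9)² - 73*(-9))/(4*(1 - 9))) + 2365550 = (870772 + (¼)*(-68 - 1*81 + 657)/(-8)) + 2365550 = (870772 + (¼)*(-⅛)*(-68 - 81 + 657)) + 2365550 = (870772 + (¼)*(-⅛)*508) + 2365550 = (870772 - 127/8) + 2365550 = 6966049/8 + 2365550 = 25890449/8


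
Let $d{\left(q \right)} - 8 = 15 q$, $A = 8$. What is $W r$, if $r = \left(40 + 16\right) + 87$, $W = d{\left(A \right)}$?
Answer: $18304$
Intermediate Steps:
$d{\left(q \right)} = 8 + 15 q$
$W = 128$ ($W = 8 + 15 \cdot 8 = 8 + 120 = 128$)
$r = 143$ ($r = 56 + 87 = 143$)
$W r = 128 \cdot 143 = 18304$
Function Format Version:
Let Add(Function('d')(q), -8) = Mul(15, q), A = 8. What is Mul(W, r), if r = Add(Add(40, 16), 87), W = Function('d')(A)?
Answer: 18304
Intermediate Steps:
Function('d')(q) = Add(8, Mul(15, q))
W = 128 (W = Add(8, Mul(15, 8)) = Add(8, 120) = 128)
r = 143 (r = Add(56, 87) = 143)
Mul(W, r) = Mul(128, 143) = 18304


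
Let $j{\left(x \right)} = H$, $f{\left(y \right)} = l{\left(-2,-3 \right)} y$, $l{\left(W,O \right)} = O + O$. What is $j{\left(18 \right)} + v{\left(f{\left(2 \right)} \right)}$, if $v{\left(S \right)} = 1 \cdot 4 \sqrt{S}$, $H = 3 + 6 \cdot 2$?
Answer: $15 + 8 i \sqrt{3} \approx 15.0 + 13.856 i$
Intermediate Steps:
$l{\left(W,O \right)} = 2 O$
$H = 15$ ($H = 3 + 12 = 15$)
$f{\left(y \right)} = - 6 y$ ($f{\left(y \right)} = 2 \left(-3\right) y = - 6 y$)
$v{\left(S \right)} = 4 \sqrt{S}$
$j{\left(x \right)} = 15$
$j{\left(18 \right)} + v{\left(f{\left(2 \right)} \right)} = 15 + 4 \sqrt{\left(-6\right) 2} = 15 + 4 \sqrt{-12} = 15 + 4 \cdot 2 i \sqrt{3} = 15 + 8 i \sqrt{3}$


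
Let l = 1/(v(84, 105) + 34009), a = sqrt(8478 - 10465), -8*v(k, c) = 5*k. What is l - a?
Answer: 2/67913 - I*sqrt(1987) ≈ 2.9449e-5 - 44.576*I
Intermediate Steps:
v(k, c) = -5*k/8
a = I*sqrt(1987) (a = sqrt(-1987) = I*sqrt(1987) ≈ 44.576*I)
l = 2/67913 (l = 1/(-5/8*84 + 34009) = 1/(-105/2 + 34009) = 1/(67913/2) = 2/67913 ≈ 2.9449e-5)
l - a = 2/67913 - I*sqrt(1987)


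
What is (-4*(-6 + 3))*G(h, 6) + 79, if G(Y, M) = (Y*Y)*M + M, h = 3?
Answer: 799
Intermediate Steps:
G(Y, M) = M + M*Y² (G(Y, M) = Y²*M + M = M*Y² + M = M + M*Y²)
(-4*(-6 + 3))*G(h, 6) + 79 = (-4*(-6 + 3))*(6*(1 + 3²)) + 79 = (-4*(-3))*(6*(1 + 9)) + 79 = 12*(6*10) + 79 = 12*60 + 79 = 720 + 79 = 799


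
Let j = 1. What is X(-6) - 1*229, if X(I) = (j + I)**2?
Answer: -204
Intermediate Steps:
X(I) = (1 + I)**2
X(-6) - 1*229 = (1 - 6)**2 - 1*229 = (-5)**2 - 229 = 25 - 229 = -204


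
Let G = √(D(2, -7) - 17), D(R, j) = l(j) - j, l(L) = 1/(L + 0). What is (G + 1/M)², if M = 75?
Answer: -399368/39375 + 2*I*√497/525 ≈ -10.143 + 0.084928*I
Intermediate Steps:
l(L) = 1/L
D(R, j) = 1/j - j
G = I*√497/7 (G = √((1/(-7) - 1*(-7)) - 17) = √((-⅐ + 7) - 17) = √(48/7 - 17) = √(-71/7) = I*√497/7 ≈ 3.1848*I)
(G + 1/M)² = (I*√497/7 + 1/75)² = (1/75 + I*√497/7)²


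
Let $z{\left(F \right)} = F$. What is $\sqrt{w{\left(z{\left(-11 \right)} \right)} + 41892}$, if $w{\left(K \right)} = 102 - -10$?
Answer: $2 \sqrt{10501} \approx 204.95$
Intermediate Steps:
$w{\left(K \right)} = 112$ ($w{\left(K \right)} = 102 + 10 = 112$)
$\sqrt{w{\left(z{\left(-11 \right)} \right)} + 41892} = \sqrt{112 + 41892} = \sqrt{42004} = 2 \sqrt{10501}$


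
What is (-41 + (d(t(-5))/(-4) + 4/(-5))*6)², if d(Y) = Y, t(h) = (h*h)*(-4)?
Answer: 271441/25 ≈ 10858.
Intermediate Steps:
t(h) = -4*h² (t(h) = h²*(-4) = -4*h²)
(-41 + (d(t(-5))/(-4) + 4/(-5))*6)² = (-41 + (-4*(-5)²/(-4) + 4/(-5))*6)² = (-41 + (-4*25*(-¼) + 4*(-⅕))*6)² = (-41 + (-100*(-¼) - ⅘)*6)² = (-41 + (25 - ⅘)*6)² = (-41 + (121/5)*6)² = (-41 + 726/5)² = (521/5)² = 271441/25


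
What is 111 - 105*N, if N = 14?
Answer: -1359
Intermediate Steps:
111 - 105*N = 111 - 105*14 = 111 - 1470 = -1359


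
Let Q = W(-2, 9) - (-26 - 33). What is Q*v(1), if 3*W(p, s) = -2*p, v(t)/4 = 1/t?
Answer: 724/3 ≈ 241.33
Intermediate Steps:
v(t) = 4/t (v(t) = 4*(1/t) = 4/t)
W(p, s) = -2*p/3 (W(p, s) = (-2*p)/3 = -2*p/3)
Q = 181/3 (Q = -2/3*(-2) - (-26 - 33) = 4/3 - 1*(-59) = 4/3 + 59 = 181/3 ≈ 60.333)
Q*v(1) = 181*(4/1)/3 = 181*(4*1)/3 = (181/3)*4 = 724/3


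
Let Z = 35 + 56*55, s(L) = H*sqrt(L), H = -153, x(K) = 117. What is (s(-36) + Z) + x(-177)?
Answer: 3232 - 918*I ≈ 3232.0 - 918.0*I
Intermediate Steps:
s(L) = -153*sqrt(L)
Z = 3115 (Z = 35 + 3080 = 3115)
(s(-36) + Z) + x(-177) = (-918*I + 3115) + 117 = (3115 - 918*I) + 117 = 3232 - 918*I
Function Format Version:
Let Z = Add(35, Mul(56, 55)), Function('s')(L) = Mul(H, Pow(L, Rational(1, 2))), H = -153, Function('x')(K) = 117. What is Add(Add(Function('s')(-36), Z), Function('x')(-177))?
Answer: Add(3232, Mul(-918, I)) ≈ Add(3232.0, Mul(-918.00, I))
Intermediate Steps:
Function('s')(L) = Mul(-153, Pow(L, Rational(1, 2)))
Z = 3115 (Z = Add(35, 3080) = 3115)
Add(Add(Function('s')(-36), Z), Function('x')(-177)) = Add(Add(Mul(-153, Pow(-36, Rational(1, 2))), 3115), 117) = Add(Add(Mul(-153, Mul(6, I)), 3115), 117) = Add(Add(Mul(-918, I), 3115), 117) = Add(Add(3115, Mul(-918, I)), 117) = Add(3232, Mul(-918, I))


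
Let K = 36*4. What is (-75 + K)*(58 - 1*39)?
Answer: 1311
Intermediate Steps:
K = 144
(-75 + K)*(58 - 1*39) = (-75 + 144)*(58 - 1*39) = 69*(58 - 39) = 69*19 = 1311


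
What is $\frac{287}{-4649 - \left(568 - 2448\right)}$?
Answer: $- \frac{287}{2769} \approx -0.10365$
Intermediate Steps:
$\frac{287}{-4649 - \left(568 - 2448\right)} = \frac{287}{-4649 - -1880} = \frac{287}{-4649 + 1880} = \frac{287}{-2769} = 287 \left(- \frac{1}{2769}\right) = - \frac{287}{2769}$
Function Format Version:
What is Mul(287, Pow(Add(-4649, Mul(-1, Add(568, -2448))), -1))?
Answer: Rational(-287, 2769) ≈ -0.10365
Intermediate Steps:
Mul(287, Pow(Add(-4649, Mul(-1, Add(568, -2448))), -1)) = Mul(287, Pow(Add(-4649, Mul(-1, -1880)), -1)) = Mul(287, Pow(Add(-4649, 1880), -1)) = Mul(287, Pow(-2769, -1)) = Mul(287, Rational(-1, 2769)) = Rational(-287, 2769)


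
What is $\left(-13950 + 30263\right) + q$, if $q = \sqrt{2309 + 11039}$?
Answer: $16313 + 2 \sqrt{3337} \approx 16429.0$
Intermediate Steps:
$q = 2 \sqrt{3337}$ ($q = \sqrt{13348} = 2 \sqrt{3337} \approx 115.53$)
$\left(-13950 + 30263\right) + q = \left(-13950 + 30263\right) + 2 \sqrt{3337} = 16313 + 2 \sqrt{3337}$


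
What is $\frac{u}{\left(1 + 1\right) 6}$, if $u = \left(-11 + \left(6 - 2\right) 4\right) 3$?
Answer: $\frac{5}{4} \approx 1.25$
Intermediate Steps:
$u = 15$ ($u = \left(-11 + 4 \cdot 4\right) 3 = \left(-11 + 16\right) 3 = 5 \cdot 3 = 15$)
$\frac{u}{\left(1 + 1\right) 6} = \frac{15}{\left(1 + 1\right) 6} = \frac{15}{2 \cdot 6} = \frac{15}{12} = 15 \cdot \frac{1}{12} = \frac{5}{4}$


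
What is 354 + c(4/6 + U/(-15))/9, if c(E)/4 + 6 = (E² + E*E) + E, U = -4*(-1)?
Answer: 26374/75 ≈ 351.65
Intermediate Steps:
U = 4
c(E) = -24 + 4*E + 8*E² (c(E) = -24 + 4*((E² + E*E) + E) = -24 + 4*((E² + E²) + E) = -24 + 4*(2*E² + E) = -24 + 4*(E + 2*E²) = -24 + (4*E + 8*E²) = -24 + 4*E + 8*E²)
354 + c(4/6 + U/(-15))/9 = 354 + (-24 + 4*(4/6 + 4/(-15)) + 8*(4/6 + 4/(-15))²)/9 = 354 + (-24 + 4*(4*(⅙) + 4*(-1/15)) + 8*(4*(⅙) + 4*(-1/15))²)/9 = 354 + (-24 + 4*(⅔ - 4/15) + 8*(⅔ - 4/15)²)/9 = 354 + (-24 + 4*(⅖) + 8*(⅖)²)/9 = 354 + (-24 + 8/5 + 8*(4/25))/9 = 354 + (-24 + 8/5 + 32/25)/9 = 354 + (⅑)*(-528/25) = 354 - 176/75 = 26374/75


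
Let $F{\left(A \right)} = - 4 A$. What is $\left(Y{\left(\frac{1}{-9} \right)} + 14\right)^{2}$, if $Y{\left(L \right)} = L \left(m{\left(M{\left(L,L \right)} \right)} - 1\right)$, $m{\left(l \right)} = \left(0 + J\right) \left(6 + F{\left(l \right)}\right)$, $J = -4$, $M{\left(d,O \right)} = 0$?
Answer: $\frac{22801}{81} \approx 281.49$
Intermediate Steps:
$m{\left(l \right)} = -24 + 16 l$ ($m{\left(l \right)} = \left(0 - 4\right) \left(6 - 4 l\right) = - 4 \left(6 - 4 l\right) = -24 + 16 l$)
$Y{\left(L \right)} = - 25 L$ ($Y{\left(L \right)} = L \left(\left(-24 + 16 \cdot 0\right) - 1\right) = L \left(\left(-24 + 0\right) - 1\right) = L \left(-24 - 1\right) = L \left(-25\right) = - 25 L$)
$\left(Y{\left(\frac{1}{-9} \right)} + 14\right)^{2} = \left(- \frac{25}{-9} + 14\right)^{2} = \left(\left(-25\right) \left(- \frac{1}{9}\right) + 14\right)^{2} = \left(\frac{25}{9} + 14\right)^{2} = \left(\frac{151}{9}\right)^{2} = \frac{22801}{81}$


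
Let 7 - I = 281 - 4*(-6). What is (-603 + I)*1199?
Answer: -1080299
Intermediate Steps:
I = -298 (I = 7 - (281 - 4*(-6)) = 7 - (281 - 1*(-24)) = 7 - (281 + 24) = 7 - 1*305 = 7 - 305 = -298)
(-603 + I)*1199 = (-603 - 298)*1199 = -901*1199 = -1080299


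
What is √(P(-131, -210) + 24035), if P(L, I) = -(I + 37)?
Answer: 4*√1513 ≈ 155.59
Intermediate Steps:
P(L, I) = -37 - I (P(L, I) = -(37 + I) = -37 - I)
√(P(-131, -210) + 24035) = √((-37 - 1*(-210)) + 24035) = √((-37 + 210) + 24035) = √(173 + 24035) = √24208 = 4*√1513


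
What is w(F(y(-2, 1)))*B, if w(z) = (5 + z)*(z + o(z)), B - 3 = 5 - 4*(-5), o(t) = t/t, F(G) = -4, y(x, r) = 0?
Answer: -84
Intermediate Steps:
o(t) = 1
B = 28 (B = 3 + (5 - 4*(-5)) = 3 + (5 + 20) = 3 + 25 = 28)
w(z) = (1 + z)*(5 + z) (w(z) = (5 + z)*(z + 1) = (5 + z)*(1 + z) = (1 + z)*(5 + z))
w(F(y(-2, 1)))*B = (5 + (-4)**2 + 6*(-4))*28 = (5 + 16 - 24)*28 = -3*28 = -84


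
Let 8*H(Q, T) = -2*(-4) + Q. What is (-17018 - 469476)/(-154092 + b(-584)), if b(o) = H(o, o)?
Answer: 243247/77082 ≈ 3.1557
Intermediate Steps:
H(Q, T) = 1 + Q/8 (H(Q, T) = (-2*(-4) + Q)/8 = (8 + Q)/8 = 1 + Q/8)
b(o) = 1 + o/8
(-17018 - 469476)/(-154092 + b(-584)) = (-17018 - 469476)/(-154092 + (1 + (⅛)*(-584))) = -486494/(-154092 + (1 - 73)) = -486494/(-154092 - 72) = -486494/(-154164) = -486494*(-1/154164) = 243247/77082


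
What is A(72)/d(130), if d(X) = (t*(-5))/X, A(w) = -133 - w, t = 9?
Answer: 5330/9 ≈ 592.22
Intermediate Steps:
d(X) = -45/X (d(X) = (9*(-5))/X = -45/X)
A(72)/d(130) = (-133 - 1*72)/((-45/130)) = (-133 - 72)/((-45*1/130)) = -205/(-9/26) = -205*(-26/9) = 5330/9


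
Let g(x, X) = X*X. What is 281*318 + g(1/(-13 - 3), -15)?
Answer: 89583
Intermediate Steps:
g(x, X) = X²
281*318 + g(1/(-13 - 3), -15) = 281*318 + (-15)² = 89358 + 225 = 89583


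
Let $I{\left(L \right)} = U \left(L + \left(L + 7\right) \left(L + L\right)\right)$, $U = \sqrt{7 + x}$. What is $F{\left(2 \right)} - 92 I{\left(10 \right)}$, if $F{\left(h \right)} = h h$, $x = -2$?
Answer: $4 - 32200 \sqrt{5} \approx -71997.0$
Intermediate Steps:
$F{\left(h \right)} = h^{2}$
$U = \sqrt{5}$ ($U = \sqrt{7 - 2} = \sqrt{5} \approx 2.2361$)
$I{\left(L \right)} = \sqrt{5} \left(L + 2 L \left(7 + L\right)\right)$ ($I{\left(L \right)} = \sqrt{5} \left(L + \left(L + 7\right) \left(L + L\right)\right) = \sqrt{5} \left(L + \left(7 + L\right) 2 L\right) = \sqrt{5} \left(L + 2 L \left(7 + L\right)\right)$)
$F{\left(2 \right)} - 92 I{\left(10 \right)} = 2^{2} - 92 \cdot 10 \sqrt{5} \left(15 + 2 \cdot 10\right) = 4 - 92 \cdot 10 \sqrt{5} \left(15 + 20\right) = 4 - 92 \cdot 10 \sqrt{5} \cdot 35 = 4 - 92 \cdot 350 \sqrt{5} = 4 - 32200 \sqrt{5}$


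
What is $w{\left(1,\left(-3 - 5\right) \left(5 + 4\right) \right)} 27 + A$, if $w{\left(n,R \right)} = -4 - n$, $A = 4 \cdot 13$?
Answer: $-83$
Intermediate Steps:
$A = 52$
$w{\left(1,\left(-3 - 5\right) \left(5 + 4\right) \right)} 27 + A = \left(-4 - 1\right) 27 + 52 = \left(-5\right) 27 + 52 = -135 + 52 = -83$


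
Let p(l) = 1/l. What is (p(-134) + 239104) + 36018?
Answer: 36866347/134 ≈ 2.7512e+5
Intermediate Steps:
(p(-134) + 239104) + 36018 = (1/(-134) + 239104) + 36018 = (-1/134 + 239104) + 36018 = 32039935/134 + 36018 = 36866347/134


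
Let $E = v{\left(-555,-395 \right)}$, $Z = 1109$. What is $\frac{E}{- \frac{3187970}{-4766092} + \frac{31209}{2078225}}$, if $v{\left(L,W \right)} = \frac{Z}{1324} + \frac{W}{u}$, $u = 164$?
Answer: $- \frac{3640774847656850}{1585014162718361} \approx -2.297$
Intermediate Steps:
$v{\left(L,W \right)} = \frac{1109}{1324} + \frac{W}{164}$
$E = - \frac{21319}{13571}$ ($E = \frac{1109}{1324} + \frac{1}{164} \left(-395\right) = \frac{1109}{1324} - \frac{395}{164} = - \frac{21319}{13571} \approx -1.5709$)
$\frac{E}{- \frac{3187970}{-4766092} + \frac{31209}{2078225}} = - \frac{21319}{13571 \left(- \frac{3187970}{-4766092} + \frac{31209}{2078225}\right)} = - \frac{21319}{13571 \left(\left(-3187970\right) \left(- \frac{1}{4766092}\right) + 31209 \cdot \frac{1}{2078225}\right)} = - \frac{21319}{13571 \left(\frac{54965}{82174} + \frac{31209}{2078225}\right)} = - \frac{21319}{13571 \cdot \frac{116794205491}{170776061150}} = \left(- \frac{21319}{13571}\right) \frac{170776061150}{116794205491} = - \frac{3640774847656850}{1585014162718361}$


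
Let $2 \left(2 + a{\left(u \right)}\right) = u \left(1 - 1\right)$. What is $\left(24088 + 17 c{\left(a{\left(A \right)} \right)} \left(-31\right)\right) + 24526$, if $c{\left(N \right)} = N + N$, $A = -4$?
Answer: $50722$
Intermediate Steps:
$a{\left(u \right)} = -2$ ($a{\left(u \right)} = -2 + \frac{u \left(1 - 1\right)}{2} = -2 + \frac{u 0}{2} = -2 + \frac{1}{2} \cdot 0 = -2 + 0 = -2$)
$c{\left(N \right)} = 2 N$
$\left(24088 + 17 c{\left(a{\left(A \right)} \right)} \left(-31\right)\right) + 24526 = \left(24088 + 17 \cdot 2 \left(-2\right) \left(-31\right)\right) + 24526 = \left(24088 + 17 \left(-4\right) \left(-31\right)\right) + 24526 = \left(24088 - -2108\right) + 24526 = \left(24088 + 2108\right) + 24526 = 26196 + 24526 = 50722$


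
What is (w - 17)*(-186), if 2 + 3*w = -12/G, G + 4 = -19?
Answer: 74834/23 ≈ 3253.7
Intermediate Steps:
G = -23 (G = -4 - 19 = -23)
w = -34/69 (w = -⅔ + (-12/(-23))/3 = -⅔ + (-12*(-1/23))/3 = -⅔ + (⅓)*(12/23) = -⅔ + 4/23 = -34/69 ≈ -0.49275)
(w - 17)*(-186) = (-34/69 - 17)*(-186) = -1207/69*(-186) = 74834/23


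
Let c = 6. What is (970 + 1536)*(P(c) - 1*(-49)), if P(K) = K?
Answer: 137830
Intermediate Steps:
(970 + 1536)*(P(c) - 1*(-49)) = (970 + 1536)*(6 - 1*(-49)) = 2506*(6 + 49) = 2506*55 = 137830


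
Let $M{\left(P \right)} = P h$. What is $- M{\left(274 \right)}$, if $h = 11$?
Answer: $-3014$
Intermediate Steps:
$M{\left(P \right)} = 11 P$ ($M{\left(P \right)} = P 11 = 11 P$)
$- M{\left(274 \right)} = - 11 \cdot 274 = \left(-1\right) 3014 = -3014$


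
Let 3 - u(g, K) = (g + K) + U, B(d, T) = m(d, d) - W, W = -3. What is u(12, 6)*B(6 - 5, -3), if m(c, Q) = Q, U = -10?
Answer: -20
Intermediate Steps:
B(d, T) = 3 + d (B(d, T) = d - 1*(-3) = d + 3 = 3 + d)
u(g, K) = 13 - K - g (u(g, K) = 3 - ((g + K) - 10) = 3 - ((K + g) - 10) = 3 - (-10 + K + g) = 3 + (10 - K - g) = 13 - K - g)
u(12, 6)*B(6 - 5, -3) = (13 - 1*6 - 1*12)*(3 + (6 - 5)) = (13 - 6 - 12)*(3 + 1) = -5*4 = -20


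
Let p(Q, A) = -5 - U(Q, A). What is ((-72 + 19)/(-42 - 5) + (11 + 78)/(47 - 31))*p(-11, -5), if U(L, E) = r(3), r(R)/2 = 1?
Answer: -35217/752 ≈ -46.831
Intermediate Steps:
r(R) = 2 (r(R) = 2*1 = 2)
U(L, E) = 2
p(Q, A) = -7 (p(Q, A) = -5 - 1*2 = -5 - 2 = -7)
((-72 + 19)/(-42 - 5) + (11 + 78)/(47 - 31))*p(-11, -5) = ((-72 + 19)/(-42 - 5) + (11 + 78)/(47 - 31))*(-7) = (-53/(-47) + 89/16)*(-7) = (-53*(-1/47) + 89*(1/16))*(-7) = (53/47 + 89/16)*(-7) = (5031/752)*(-7) = -35217/752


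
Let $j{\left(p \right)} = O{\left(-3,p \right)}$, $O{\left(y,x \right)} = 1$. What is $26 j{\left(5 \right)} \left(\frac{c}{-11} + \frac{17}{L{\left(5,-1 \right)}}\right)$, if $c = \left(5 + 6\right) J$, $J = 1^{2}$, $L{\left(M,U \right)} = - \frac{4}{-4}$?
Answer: $416$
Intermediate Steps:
$L{\left(M,U \right)} = 1$ ($L{\left(M,U \right)} = \left(-4\right) \left(- \frac{1}{4}\right) = 1$)
$J = 1$
$j{\left(p \right)} = 1$
$c = 11$ ($c = \left(5 + 6\right) 1 = 11 \cdot 1 = 11$)
$26 j{\left(5 \right)} \left(\frac{c}{-11} + \frac{17}{L{\left(5,-1 \right)}}\right) = 26 \cdot 1 \left(\frac{11}{-11} + \frac{17}{1}\right) = 26 \left(11 \left(- \frac{1}{11}\right) + 17 \cdot 1\right) = 26 \left(-1 + 17\right) = 26 \cdot 16 = 416$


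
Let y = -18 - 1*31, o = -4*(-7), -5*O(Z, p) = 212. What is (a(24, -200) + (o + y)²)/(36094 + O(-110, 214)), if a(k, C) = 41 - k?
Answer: 1145/90129 ≈ 0.012704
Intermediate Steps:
O(Z, p) = -212/5 (O(Z, p) = -⅕*212 = -212/5)
o = 28
y = -49 (y = -18 - 31 = -49)
(a(24, -200) + (o + y)²)/(36094 + O(-110, 214)) = ((41 - 1*24) + (28 - 49)²)/(36094 - 212/5) = ((41 - 24) + (-21)²)/(180258/5) = (17 + 441)*(5/180258) = 458*(5/180258) = 1145/90129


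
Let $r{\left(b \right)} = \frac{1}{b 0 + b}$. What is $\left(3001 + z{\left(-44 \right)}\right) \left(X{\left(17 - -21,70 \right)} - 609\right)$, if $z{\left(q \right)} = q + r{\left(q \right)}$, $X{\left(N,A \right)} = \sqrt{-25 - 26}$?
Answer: $- \frac{79235163}{44} + \frac{130107 i \sqrt{51}}{44} \approx -1.8008 \cdot 10^{6} + 21117.0 i$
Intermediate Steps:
$r{\left(b \right)} = \frac{1}{b}$ ($r{\left(b \right)} = \frac{1}{0 + b} = \frac{1}{b}$)
$X{\left(N,A \right)} = i \sqrt{51}$ ($X{\left(N,A \right)} = \sqrt{-51} = i \sqrt{51}$)
$z{\left(q \right)} = q + \frac{1}{q}$
$\left(3001 + z{\left(-44 \right)}\right) \left(X{\left(17 - -21,70 \right)} - 609\right) = \left(3001 - \left(44 - \frac{1}{-44}\right)\right) \left(i \sqrt{51} - 609\right) = \left(3001 - \frac{1937}{44}\right) \left(-609 + i \sqrt{51}\right) = \frac{130107 \left(-609 + i \sqrt{51}\right)}{44} = - \frac{79235163}{44} + \frac{130107 i \sqrt{51}}{44}$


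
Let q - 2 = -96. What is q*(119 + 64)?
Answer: -17202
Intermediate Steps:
q = -94 (q = 2 - 96 = -94)
q*(119 + 64) = -94*(119 + 64) = -94*183 = -17202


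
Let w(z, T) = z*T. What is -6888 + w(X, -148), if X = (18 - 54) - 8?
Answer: -376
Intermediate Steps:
X = -44 (X = -36 - 8 = -44)
w(z, T) = T*z
-6888 + w(X, -148) = -6888 - 148*(-44) = -6888 + 6512 = -376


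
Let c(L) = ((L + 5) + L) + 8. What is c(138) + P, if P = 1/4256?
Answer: 1229985/4256 ≈ 289.00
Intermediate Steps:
P = 1/4256 ≈ 0.00023496
c(L) = 13 + 2*L (c(L) = ((5 + L) + L) + 8 = (5 + 2*L) + 8 = 13 + 2*L)
c(138) + P = (13 + 2*138) + 1/4256 = (13 + 276) + 1/4256 = 289 + 1/4256 = 1229985/4256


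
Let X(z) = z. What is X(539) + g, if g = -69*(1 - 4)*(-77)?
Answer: -15400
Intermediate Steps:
g = -15939 (g = -69*(-3)*(-77) = 207*(-77) = -15939)
X(539) + g = 539 - 15939 = -15400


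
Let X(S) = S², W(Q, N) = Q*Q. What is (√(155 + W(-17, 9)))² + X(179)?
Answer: 32485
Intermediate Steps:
W(Q, N) = Q²
(√(155 + W(-17, 9)))² + X(179) = (√(155 + (-17)²))² + 179² = (√(155 + 289))² + 32041 = (√444)² + 32041 = (2*√111)² + 32041 = 444 + 32041 = 32485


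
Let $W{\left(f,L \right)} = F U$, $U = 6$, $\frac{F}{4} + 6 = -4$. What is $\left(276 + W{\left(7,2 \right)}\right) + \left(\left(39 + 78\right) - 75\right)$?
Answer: $78$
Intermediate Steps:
$F = -40$ ($F = -24 + 4 \left(-4\right) = -24 - 16 = -40$)
$W{\left(f,L \right)} = -240$ ($W{\left(f,L \right)} = \left(-40\right) 6 = -240$)
$\left(276 + W{\left(7,2 \right)}\right) + \left(\left(39 + 78\right) - 75\right) = \left(276 - 240\right) + \left(\left(39 + 78\right) - 75\right) = 36 + \left(117 - 75\right) = 36 + 42 = 78$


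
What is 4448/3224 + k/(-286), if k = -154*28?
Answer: 6632/403 ≈ 16.457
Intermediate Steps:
k = -4312
4448/3224 + k/(-286) = 4448/3224 - 4312/(-286) = 4448*(1/3224) - 4312*(-1/286) = 556/403 + 196/13 = 6632/403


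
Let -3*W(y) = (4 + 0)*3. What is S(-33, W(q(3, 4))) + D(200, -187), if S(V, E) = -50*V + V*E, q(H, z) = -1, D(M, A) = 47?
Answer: 1829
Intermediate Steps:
W(y) = -4 (W(y) = -(4 + 0)*3/3 = -4*3/3 = -⅓*12 = -4)
S(V, E) = -50*V + E*V
S(-33, W(q(3, 4))) + D(200, -187) = -33*(-50 - 4) + 47 = -33*(-54) + 47 = 1782 + 47 = 1829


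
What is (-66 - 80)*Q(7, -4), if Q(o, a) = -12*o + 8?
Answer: 11096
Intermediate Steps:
Q(o, a) = 8 - 12*o
(-66 - 80)*Q(7, -4) = (-66 - 80)*(8 - 12*7) = -146*(8 - 84) = -146*(-76) = 11096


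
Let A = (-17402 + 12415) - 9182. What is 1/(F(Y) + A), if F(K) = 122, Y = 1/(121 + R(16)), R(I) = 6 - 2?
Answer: -1/14047 ≈ -7.1190e-5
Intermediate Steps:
R(I) = 4
Y = 1/125 (Y = 1/(121 + 4) = 1/125 ≈ 0.0080000)
A = -14169 (A = -4987 - 9182 = -14169)
1/(F(Y) + A) = 1/(122 - 14169) = 1/(-14047) = -1/14047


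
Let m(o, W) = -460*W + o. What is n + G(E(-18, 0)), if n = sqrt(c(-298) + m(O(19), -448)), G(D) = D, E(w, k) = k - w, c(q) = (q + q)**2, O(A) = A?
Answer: 18 + sqrt(561315) ≈ 767.21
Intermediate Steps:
c(q) = 4*q**2 (c(q) = (2*q)**2 = 4*q**2)
m(o, W) = o - 460*W
n = sqrt(561315) (n = sqrt(4*(-298)**2 + (19 - 460*(-448))) = sqrt(4*88804 + (19 + 206080)) = sqrt(355216 + 206099) = sqrt(561315) ≈ 749.21)
n + G(E(-18, 0)) = sqrt(561315) + (0 - 1*(-18)) = sqrt(561315) + (0 + 18) = sqrt(561315) + 18 = 18 + sqrt(561315)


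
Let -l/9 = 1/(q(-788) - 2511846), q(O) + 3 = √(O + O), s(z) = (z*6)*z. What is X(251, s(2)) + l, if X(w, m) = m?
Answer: 151425272215689/6309385400377 + 18*I*√394/6309385400377 ≈ 24.0 + 5.6628e-11*I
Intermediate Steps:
s(z) = 6*z² (s(z) = (6*z)*z = 6*z²)
q(O) = -3 + √2*√O (q(O) = -3 + √(O + O) = -3 + √(2*O) = -3 + √2*√O)
l = -9/(-2511849 + 2*I*√394) (l = -9/((-3 + √2*√(-788)) - 2511846) = -9/((-3 + √2*(2*I*√197)) - 2511846) = -9/((-3 + 2*I*√394) - 2511846) = -9/(-2511849 + 2*I*√394) ≈ 3.583e-6 + 5.6628e-11*I)
X(251, s(2)) + l = 6*2² + (22606641/6309385400377 + 18*I*√394/6309385400377) = 6*4 + (22606641/6309385400377 + 18*I*√394/6309385400377) = 24 + (22606641/6309385400377 + 18*I*√394/6309385400377) = 151425272215689/6309385400377 + 18*I*√394/6309385400377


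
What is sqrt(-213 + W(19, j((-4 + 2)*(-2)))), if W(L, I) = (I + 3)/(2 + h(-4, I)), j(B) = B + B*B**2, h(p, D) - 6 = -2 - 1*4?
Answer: I*sqrt(710)/2 ≈ 13.323*I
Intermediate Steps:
h(p, D) = 0 (h(p, D) = 6 + (-2 - 1*4) = 6 + (-2 - 4) = 6 - 6 = 0)
j(B) = B + B**3
W(L, I) = 3/2 + I/2 (W(L, I) = (I + 3)/(2 + 0) = (3 + I)/2 = (3 + I)*(1/2) = 3/2 + I/2)
sqrt(-213 + W(19, j((-4 + 2)*(-2)))) = sqrt(-213 + (3/2 + ((-4 + 2)*(-2) + ((-4 + 2)*(-2))**3)/2)) = sqrt(-213 + (3/2 + (-2*(-2) + (-2*(-2))**3)/2)) = sqrt(-213 + (3/2 + (4 + 4**3)/2)) = sqrt(-213 + (3/2 + (4 + 64)/2)) = sqrt(-213 + (3/2 + (1/2)*68)) = sqrt(-213 + (3/2 + 34)) = sqrt(-213 + 71/2) = sqrt(-355/2) = I*sqrt(710)/2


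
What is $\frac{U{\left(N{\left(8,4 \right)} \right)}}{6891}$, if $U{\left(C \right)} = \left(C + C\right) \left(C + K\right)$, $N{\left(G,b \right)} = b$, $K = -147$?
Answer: $- \frac{1144}{6891} \approx -0.16601$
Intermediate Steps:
$U{\left(C \right)} = 2 C \left(-147 + C\right)$ ($U{\left(C \right)} = \left(C + C\right) \left(C - 147\right) = 2 C \left(-147 + C\right)$)
$\frac{U{\left(N{\left(8,4 \right)} \right)}}{6891} = \frac{2 \cdot 4 \left(-147 + 4\right)}{6891} = 2 \cdot 4 \left(-143\right) \frac{1}{6891} = \left(-1144\right) \frac{1}{6891} = - \frac{1144}{6891}$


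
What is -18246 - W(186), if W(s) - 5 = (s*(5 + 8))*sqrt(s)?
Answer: -18251 - 2418*sqrt(186) ≈ -51228.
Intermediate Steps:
W(s) = 5 + 13*s**(3/2) (W(s) = 5 + (s*(5 + 8))*sqrt(s) = 5 + (s*13)*sqrt(s) = 5 + (13*s)*sqrt(s) = 5 + 13*s**(3/2))
-18246 - W(186) = -18246 - (5 + 13*186**(3/2)) = -18246 - (5 + 13*(186*sqrt(186))) = -18246 - (5 + 2418*sqrt(186)) = -18246 + (-5 - 2418*sqrt(186)) = -18251 - 2418*sqrt(186)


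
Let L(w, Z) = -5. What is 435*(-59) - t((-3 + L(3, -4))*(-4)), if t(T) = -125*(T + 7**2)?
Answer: -15540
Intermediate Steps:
t(T) = -6125 - 125*T (t(T) = -125*(T + 49) = -125*(49 + T) = -6125 - 125*T)
435*(-59) - t((-3 + L(3, -4))*(-4)) = 435*(-59) - (-6125 - 125*(-3 - 5)*(-4)) = -25665 - (-6125 - (-1000)*(-4)) = -25665 - (-6125 - 125*32) = -25665 - (-6125 - 4000) = -25665 - 1*(-10125) = -25665 + 10125 = -15540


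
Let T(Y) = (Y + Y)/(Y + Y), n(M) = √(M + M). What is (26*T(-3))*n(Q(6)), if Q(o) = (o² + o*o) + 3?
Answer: 130*√6 ≈ 318.43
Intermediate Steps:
Q(o) = 3 + 2*o² (Q(o) = (o² + o²) + 3 = 2*o² + 3 = 3 + 2*o²)
n(M) = √2*√M (n(M) = √(2*M) = √2*√M)
T(Y) = 1 (T(Y) = (2*Y)/((2*Y)) = (2*Y)*(1/(2*Y)) = 1)
(26*T(-3))*n(Q(6)) = (26*1)*(√2*√(3 + 2*6²)) = 26*(√2*√(3 + 2*36)) = 26*(√2*√(3 + 72)) = 26*(√2*√75) = 26*(√2*(5*√3)) = 26*(5*√6) = 130*√6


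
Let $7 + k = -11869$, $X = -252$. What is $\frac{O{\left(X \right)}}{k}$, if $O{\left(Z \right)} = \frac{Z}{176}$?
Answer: $\frac{63}{522544} \approx 0.00012056$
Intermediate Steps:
$k = -11876$ ($k = -7 - 11869 = -11876$)
$O{\left(Z \right)} = \frac{Z}{176}$ ($O{\left(Z \right)} = Z \frac{1}{176} = \frac{Z}{176}$)
$\frac{O{\left(X \right)}}{k} = \frac{\frac{1}{176} \left(-252\right)}{-11876} = \left(- \frac{63}{44}\right) \left(- \frac{1}{11876}\right) = \frac{63}{522544}$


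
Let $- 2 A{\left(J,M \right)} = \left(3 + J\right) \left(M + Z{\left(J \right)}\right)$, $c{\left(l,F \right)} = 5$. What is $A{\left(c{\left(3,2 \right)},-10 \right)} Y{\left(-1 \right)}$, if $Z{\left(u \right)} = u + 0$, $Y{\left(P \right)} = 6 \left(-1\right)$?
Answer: $-120$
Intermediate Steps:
$Y{\left(P \right)} = -6$
$Z{\left(u \right)} = u$
$A{\left(J,M \right)} = - \frac{\left(3 + J\right) \left(J + M\right)}{2}$ ($A{\left(J,M \right)} = - \frac{\left(3 + J\right) \left(M + J\right)}{2} = - \frac{\left(3 + J\right) \left(J + M\right)}{2}$)
$A{\left(c{\left(3,2 \right)},-10 \right)} Y{\left(-1 \right)} = \left(\left(- \frac{3}{2}\right) 5 - -15 - \frac{5^{2}}{2} - \frac{5}{2} \left(-10\right)\right) \left(-6\right) = \left(- \frac{15}{2} + 15 - \frac{25}{2} + 25\right) \left(-6\right) = 20 \left(-6\right) = -120$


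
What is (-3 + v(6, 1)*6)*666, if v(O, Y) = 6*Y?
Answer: 21978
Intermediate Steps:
(-3 + v(6, 1)*6)*666 = (-3 + (6*1)*6)*666 = (-3 + 6*6)*666 = (-3 + 36)*666 = 33*666 = 21978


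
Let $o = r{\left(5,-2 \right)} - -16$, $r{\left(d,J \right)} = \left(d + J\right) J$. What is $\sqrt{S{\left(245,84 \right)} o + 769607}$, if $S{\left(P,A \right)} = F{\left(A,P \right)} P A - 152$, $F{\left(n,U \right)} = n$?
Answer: $3 \sqrt{2006143} \approx 4249.1$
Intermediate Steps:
$r{\left(d,J \right)} = J \left(J + d\right)$ ($r{\left(d,J \right)} = \left(J + d\right) J = J \left(J + d\right)$)
$S{\left(P,A \right)} = -152 + P A^{2}$ ($S{\left(P,A \right)} = A P A - 152 = P A^{2} - 152 = -152 + P A^{2}$)
$o = 10$ ($o = - 2 \left(-2 + 5\right) - -16 = \left(-2\right) 3 + 16 = -6 + 16 = 10$)
$\sqrt{S{\left(245,84 \right)} o + 769607} = \sqrt{\left(-152 + 245 \cdot 84^{2}\right) 10 + 769607} = \sqrt{\left(-152 + 245 \cdot 7056\right) 10 + 769607} = \sqrt{\left(-152 + 1728720\right) 10 + 769607} = \sqrt{1728568 \cdot 10 + 769607} = \sqrt{17285680 + 769607} = \sqrt{18055287} = 3 \sqrt{2006143}$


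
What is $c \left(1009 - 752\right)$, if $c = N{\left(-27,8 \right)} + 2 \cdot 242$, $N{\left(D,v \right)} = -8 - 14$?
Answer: $118734$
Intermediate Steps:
$N{\left(D,v \right)} = -22$ ($N{\left(D,v \right)} = -8 - 14 = -22$)
$c = 462$ ($c = -22 + 2 \cdot 242 = -22 + 484 = 462$)
$c \left(1009 - 752\right) = 462 \left(1009 - 752\right) = 462 \cdot 257 = 118734$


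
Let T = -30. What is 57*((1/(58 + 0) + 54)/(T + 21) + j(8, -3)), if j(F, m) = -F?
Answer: -138871/174 ≈ -798.11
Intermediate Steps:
57*((1/(58 + 0) + 54)/(T + 21) + j(8, -3)) = 57*((1/(58 + 0) + 54)/(-30 + 21) - 1*8) = 57*((1/58 + 54)/(-9) - 8) = 57*((1/58 + 54)*(-⅑) - 8) = 57*((3133/58)*(-⅑) - 8) = 57*(-3133/522 - 8) = 57*(-7309/522) = -138871/174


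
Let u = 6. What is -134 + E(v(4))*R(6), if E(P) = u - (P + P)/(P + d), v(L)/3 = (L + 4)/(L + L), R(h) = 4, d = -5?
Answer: -98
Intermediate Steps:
v(L) = 3*(4 + L)/(2*L) (v(L) = 3*((L + 4)/(L + L)) = 3*((4 + L)/((2*L))) = 3*((4 + L)*(1/(2*L))) = 3*((4 + L)/(2*L)) = 3*(4 + L)/(2*L))
E(P) = 6 - 2*P/(-5 + P) (E(P) = 6 - (P + P)/(P - 5) = 6 - 2*P/(-5 + P))
-134 + E(v(4))*R(6) = -134 + (2*(-15 + 2*(3/2 + 6/4))/(-5 + (3/2 + 6/4)))*4 = -134 + (2*(-15 + 2*(3/2 + 6*(¼)))/(-5 + (3/2 + 6*(¼))))*4 = -134 + (2*(-15 + 2*(3/2 + 3/2))/(-5 + (3/2 + 3/2)))*4 = -134 + (2*(-15 + 2*3)/(-5 + 3))*4 = -134 + (2*(-15 + 6)/(-2))*4 = -134 + (2*(-½)*(-9))*4 = -134 + 9*4 = -134 + 36 = -98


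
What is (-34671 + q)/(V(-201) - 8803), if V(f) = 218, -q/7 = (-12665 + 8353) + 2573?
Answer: 22498/8585 ≈ 2.6206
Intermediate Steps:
q = 12173 (q = -7*((-12665 + 8353) + 2573) = -7*(-4312 + 2573) = -7*(-1739) = 12173)
(-34671 + q)/(V(-201) - 8803) = (-34671 + 12173)/(218 - 8803) = -22498/(-8585) = -22498*(-1/8585) = 22498/8585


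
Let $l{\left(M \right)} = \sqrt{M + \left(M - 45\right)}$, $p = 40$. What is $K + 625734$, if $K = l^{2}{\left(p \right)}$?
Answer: $625769$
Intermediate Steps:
$l{\left(M \right)} = \sqrt{-45 + 2 M}$ ($l{\left(M \right)} = \sqrt{M + \left(-45 + M\right)} = \sqrt{-45 + 2 M}$)
$K = 35$ ($K = \left(\sqrt{-45 + 2 \cdot 40}\right)^{2} = \left(\sqrt{-45 + 80}\right)^{2} = \left(\sqrt{35}\right)^{2} = 35$)
$K + 625734 = 35 + 625734 = 625769$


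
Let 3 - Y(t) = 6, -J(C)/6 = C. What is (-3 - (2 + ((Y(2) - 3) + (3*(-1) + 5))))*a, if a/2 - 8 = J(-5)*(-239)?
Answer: 14324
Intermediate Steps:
J(C) = -6*C
Y(t) = -3 (Y(t) = 3 - 1*6 = 3 - 6 = -3)
a = -14324 (a = 16 + 2*(-6*(-5)*(-239)) = 16 + 2*(30*(-239)) = 16 + 2*(-7170) = 16 - 14340 = -14324)
(-3 - (2 + ((Y(2) - 3) + (3*(-1) + 5))))*a = (-3 - (2 + ((-3 - 3) + (3*(-1) + 5))))*(-14324) = (-3 - (2 + (-6 + (-3 + 5))))*(-14324) = (-3 - (2 + (-6 + 2)))*(-14324) = (-3 - (2 - 4))*(-14324) = (-3 - 1*(-2))*(-14324) = (-3 + 2)*(-14324) = -1*(-14324) = 14324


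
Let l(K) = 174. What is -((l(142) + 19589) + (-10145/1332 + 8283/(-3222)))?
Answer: -4709623667/238428 ≈ -19753.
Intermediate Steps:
-((l(142) + 19589) + (-10145/1332 + 8283/(-3222))) = -((174 + 19589) + (-10145/1332 + 8283/(-3222))) = -(19763 + (-10145*1/1332 + 8283*(-1/3222))) = -(19763 + (-10145/1332 - 2761/1074)) = -(19763 - 2428897/238428) = -1*4709623667/238428 = -4709623667/238428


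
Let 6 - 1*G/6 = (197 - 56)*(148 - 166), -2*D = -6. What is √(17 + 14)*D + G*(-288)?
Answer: -4396032 + 3*√31 ≈ -4.3960e+6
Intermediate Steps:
D = 3 (D = -½*(-6) = 3)
G = 15264 (G = 36 - 6*(197 - 56)*(148 - 166) = 36 - 846*(-18) = 36 - 6*(-2538) = 36 + 15228 = 15264)
√(17 + 14)*D + G*(-288) = √(17 + 14)*3 + 15264*(-288) = √31*3 - 4396032 = 3*√31 - 4396032 = -4396032 + 3*√31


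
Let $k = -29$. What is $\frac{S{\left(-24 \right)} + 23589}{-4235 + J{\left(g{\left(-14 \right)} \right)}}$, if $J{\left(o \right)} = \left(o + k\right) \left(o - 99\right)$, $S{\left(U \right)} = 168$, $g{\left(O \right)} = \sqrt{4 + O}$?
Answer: $- \frac{16321059}{1025858} + \frac{760224 i \sqrt{10}}{512929} \approx -15.91 + 4.6869 i$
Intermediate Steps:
$J{\left(o \right)} = \left(-99 + o\right) \left(-29 + o\right)$ ($J{\left(o \right)} = \left(o - 29\right) \left(o - 99\right) = \left(-29 + o\right) \left(o - 99\right) = \left(-29 + o\right) \left(-99 + o\right) = \left(-99 + o\right) \left(-29 + o\right)$)
$\frac{S{\left(-24 \right)} + 23589}{-4235 + J{\left(g{\left(-14 \right)} \right)}} = \frac{168 + 23589}{-4235 + \left(2871 + \left(\sqrt{4 - 14}\right)^{2} - 128 \sqrt{4 - 14}\right)} = \frac{23757}{-4235 + \left(2871 + \left(\sqrt{-10}\right)^{2} - 128 \sqrt{-10}\right)} = \frac{23757}{-4235 + \left(2871 + \left(i \sqrt{10}\right)^{2} - 128 i \sqrt{10}\right)} = \frac{23757}{-4235 - \left(-2861 + 128 i \sqrt{10}\right)} = \frac{23757}{-4235 + \left(2861 - 128 i \sqrt{10}\right)} = \frac{23757}{-1374 - 128 i \sqrt{10}}$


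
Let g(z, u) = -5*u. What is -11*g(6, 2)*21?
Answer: 2310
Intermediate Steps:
-11*g(6, 2)*21 = -(-55)*2*21 = -11*(-10)*21 = 110*21 = 2310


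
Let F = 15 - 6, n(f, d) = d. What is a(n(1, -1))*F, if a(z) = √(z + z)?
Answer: 9*I*√2 ≈ 12.728*I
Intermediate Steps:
a(z) = √2*√z (a(z) = √(2*z) = √2*√z)
F = 9
a(n(1, -1))*F = (√2*√(-1))*9 = (√2*I)*9 = (I*√2)*9 = 9*I*√2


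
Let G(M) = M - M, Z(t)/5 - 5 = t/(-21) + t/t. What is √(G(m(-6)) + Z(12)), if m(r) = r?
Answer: √1330/7 ≈ 5.2099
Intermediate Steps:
Z(t) = 30 - 5*t/21 (Z(t) = 25 + 5*(t/(-21) + t/t) = 25 + 5*(t*(-1/21) + 1) = 25 + 5*(-t/21 + 1) = 25 + 5*(1 - t/21) = 25 + (5 - 5*t/21) = 30 - 5*t/21)
G(M) = 0
√(G(m(-6)) + Z(12)) = √(0 + (30 - 5/21*12)) = √(0 + (30 - 20/7)) = √(0 + 190/7) = √(190/7) = √1330/7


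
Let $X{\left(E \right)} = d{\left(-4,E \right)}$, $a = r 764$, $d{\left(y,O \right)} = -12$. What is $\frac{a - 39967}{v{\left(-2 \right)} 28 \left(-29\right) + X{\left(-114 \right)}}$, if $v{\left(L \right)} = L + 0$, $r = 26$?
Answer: $- \frac{20103}{1612} \approx -12.471$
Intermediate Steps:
$a = 19864$ ($a = 26 \cdot 764 = 19864$)
$v{\left(L \right)} = L$
$X{\left(E \right)} = -12$
$\frac{a - 39967}{v{\left(-2 \right)} 28 \left(-29\right) + X{\left(-114 \right)}} = \frac{19864 - 39967}{\left(-2\right) 28 \left(-29\right) - 12} = - \frac{20103}{\left(-56\right) \left(-29\right) - 12} = - \frac{20103}{1624 - 12} = - \frac{20103}{1612}$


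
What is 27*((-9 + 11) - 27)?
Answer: -675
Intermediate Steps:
27*((-9 + 11) - 27) = 27*(2 - 27) = 27*(-25) = -675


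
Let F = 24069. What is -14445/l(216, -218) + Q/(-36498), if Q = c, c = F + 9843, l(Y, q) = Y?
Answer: -3299621/48664 ≈ -67.804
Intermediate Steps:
c = 33912 (c = 24069 + 9843 = 33912)
Q = 33912
-14445/l(216, -218) + Q/(-36498) = -14445/216 + 33912/(-36498) = -14445*1/216 + 33912*(-1/36498) = -535/8 - 5652/6083 = -3299621/48664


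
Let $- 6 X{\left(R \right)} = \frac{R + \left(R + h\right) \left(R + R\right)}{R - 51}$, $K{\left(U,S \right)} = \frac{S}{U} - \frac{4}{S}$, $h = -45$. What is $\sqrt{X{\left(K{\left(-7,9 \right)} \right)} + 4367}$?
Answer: $\frac{\sqrt{191299497138057}}{209286} \approx 66.087$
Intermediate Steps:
$K{\left(U,S \right)} = - \frac{4}{S} + \frac{S}{U}$
$X{\left(R \right)} = - \frac{R + 2 R \left(-45 + R\right)}{6 \left(-51 + R\right)}$ ($X{\left(R \right)} = - \frac{\left(R + \left(R - 45\right) \left(R + R\right)\right) \frac{1}{R - 51}}{6} = - \frac{\left(R + \left(-45 + R\right) 2 R\right) \frac{1}{-51 + R}}{6} = - \frac{\left(R + 2 R \left(-45 + R\right)\right) \frac{1}{-51 + R}}{6} = - \frac{\frac{1}{-51 + R} \left(R + 2 R \left(-45 + R\right)\right)}{6} = - \frac{R + 2 R \left(-45 + R\right)}{6 \left(-51 + R\right)}$)
$\sqrt{X{\left(K{\left(-7,9 \right)} \right)} + 4367} = \sqrt{\frac{\left(- \frac{4}{9} + \frac{9}{-7}\right) \left(89 - 2 \left(- \frac{4}{9} + \frac{9}{-7}\right)\right)}{6 \left(-51 + \left(- \frac{4}{9} + \frac{9}{-7}\right)\right)} + 4367} = \sqrt{\frac{\left(\left(-4\right) \frac{1}{9} + 9 \left(- \frac{1}{7}\right)\right) \left(89 - 2 \left(\left(-4\right) \frac{1}{9} + 9 \left(- \frac{1}{7}\right)\right)\right)}{6 \left(-51 + \left(\left(-4\right) \frac{1}{9} + 9 \left(- \frac{1}{7}\right)\right)\right)} + 4367} = \sqrt{\frac{\left(- \frac{4}{9} - \frac{9}{7}\right) \left(89 - 2 \left(- \frac{4}{9} - \frac{9}{7}\right)\right)}{6 \left(-51 - \frac{109}{63}\right)} + 4367} = \sqrt{\frac{1}{6} \left(- \frac{109}{63}\right) \frac{1}{-51 - \frac{109}{63}} \left(89 - - \frac{218}{63}\right) + 4367} = \sqrt{\frac{1}{6} \left(- \frac{109}{63}\right) \frac{1}{- \frac{3322}{63}} \left(89 + \frac{218}{63}\right) + 4367} = \sqrt{\frac{1}{6} \left(- \frac{109}{63}\right) \left(- \frac{63}{3322}\right) \frac{5825}{63} + 4367} = \sqrt{\frac{634925}{1255716} + 4367} = \sqrt{\frac{5484346697}{1255716}} = \frac{\sqrt{191299497138057}}{209286}$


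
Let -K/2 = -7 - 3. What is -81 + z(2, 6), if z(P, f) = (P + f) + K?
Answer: -53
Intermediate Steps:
K = 20 (K = -2*(-7 - 3) = -2*(-10) = 20)
z(P, f) = 20 + P + f (z(P, f) = (P + f) + 20 = 20 + P + f)
-81 + z(2, 6) = -81 + (20 + 2 + 6) = -81 + 28 = -53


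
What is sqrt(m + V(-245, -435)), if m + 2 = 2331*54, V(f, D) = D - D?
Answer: 4*sqrt(7867) ≈ 354.78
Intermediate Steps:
V(f, D) = 0
m = 125872 (m = -2 + 2331*54 = -2 + 125874 = 125872)
sqrt(m + V(-245, -435)) = sqrt(125872 + 0) = sqrt(125872) = 4*sqrt(7867)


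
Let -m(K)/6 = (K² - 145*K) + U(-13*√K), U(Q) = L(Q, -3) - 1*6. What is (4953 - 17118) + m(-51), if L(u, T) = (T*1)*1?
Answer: -72087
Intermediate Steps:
L(u, T) = T (L(u, T) = T*1 = T)
U(Q) = -9 (U(Q) = -3 - 1*6 = -3 - 6 = -9)
m(K) = 54 - 6*K² + 870*K (m(K) = -6*((K² - 145*K) - 9) = -6*(-9 + K² - 145*K) = 54 - 6*K² + 870*K)
(4953 - 17118) + m(-51) = (4953 - 17118) + (54 - 6*(-51)² + 870*(-51)) = -12165 + (54 - 6*2601 - 44370) = -12165 + (54 - 15606 - 44370) = -12165 - 59922 = -72087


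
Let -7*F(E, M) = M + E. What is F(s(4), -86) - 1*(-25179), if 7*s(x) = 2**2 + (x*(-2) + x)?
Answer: 176339/7 ≈ 25191.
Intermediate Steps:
s(x) = 4/7 - x/7 (s(x) = (2**2 + (x*(-2) + x))/7 = (4 + (-2*x + x))/7 = (4 - x)/7 = 4/7 - x/7)
F(E, M) = -E/7 - M/7 (F(E, M) = -(M + E)/7 = -(E + M)/7 = -E/7 - M/7)
F(s(4), -86) - 1*(-25179) = (-(4/7 - 1/7*4)/7 - 1/7*(-86)) - 1*(-25179) = (-(4/7 - 4/7)/7 + 86/7) + 25179 = (-1/7*0 + 86/7) + 25179 = (0 + 86/7) + 25179 = 86/7 + 25179 = 176339/7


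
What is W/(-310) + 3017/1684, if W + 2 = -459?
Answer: 855797/261020 ≈ 3.2787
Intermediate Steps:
W = -461 (W = -2 - 459 = -461)
W/(-310) + 3017/1684 = -461/(-310) + 3017/1684 = -461*(-1/310) + 3017*(1/1684) = 461/310 + 3017/1684 = 855797/261020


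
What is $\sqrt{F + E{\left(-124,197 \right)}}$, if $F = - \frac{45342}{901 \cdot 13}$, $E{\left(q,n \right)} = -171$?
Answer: $\frac{3 i \sqrt{2665703105}}{11713} \approx 13.224 i$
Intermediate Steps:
$F = - \frac{45342}{11713} \approx -3.8711$
$\sqrt{F + E{\left(-124,197 \right)}} = \sqrt{- \frac{45342}{11713} - 171} = \sqrt{- \frac{2048265}{11713}} = \frac{3 i \sqrt{2665703105}}{11713}$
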